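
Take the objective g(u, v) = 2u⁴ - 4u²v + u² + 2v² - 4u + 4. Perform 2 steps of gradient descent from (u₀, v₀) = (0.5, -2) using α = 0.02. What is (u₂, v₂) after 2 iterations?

∇g = (8u³ - 8uv + 2u - 4, -4u² + 4v)
(u₁, v₁) = (0.5, -2) − 0.02·(6, -9) = (0.38, -1.82)
(u₂, v₂) = (0.38, -1.82) − 0.02·(2.731776, -7.8576) = (0.32536448, -1.662848)

(0.32536448, -1.662848)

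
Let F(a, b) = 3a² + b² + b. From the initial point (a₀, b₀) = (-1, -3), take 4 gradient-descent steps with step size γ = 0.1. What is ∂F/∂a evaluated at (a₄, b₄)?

-0.1536

∇F = (6a, 2b + 1)
(a₁, b₁) = (-1, -3) − 0.1·(-6, -5) = (-0.4, -2.5)
(a₂, b₂) = (-0.4, -2.5) − 0.1·(-2.4, -4) = (-0.16, -2.1)
(a₃, b₃) = (-0.16, -2.1) − 0.1·(-0.96, -3.2) = (-0.064, -1.78)
(a₄, b₄) = (-0.064, -1.78) − 0.1·(-0.384, -2.56) = (-0.0256, -1.524)
∂F/∂a at (-0.0256, -1.524) = -0.1536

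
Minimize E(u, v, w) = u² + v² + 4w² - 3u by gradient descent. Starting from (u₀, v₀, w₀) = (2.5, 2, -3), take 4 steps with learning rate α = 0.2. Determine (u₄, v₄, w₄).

(1.6296, 0.2592, -0.3888)

∇E = (2u - 3, 2v, 8w)
(u₁, v₁, w₁) = (2.5, 2, -3) − 0.2·(2, 4, -24) = (2.1, 1.2, 1.8)
(u₂, v₂, w₂) = (2.1, 1.2, 1.8) − 0.2·(1.2, 2.4, 14.4) = (1.86, 0.72, -1.08)
(u₃, v₃, w₃) = (1.86, 0.72, -1.08) − 0.2·(0.72, 1.44, -8.64) = (1.716, 0.432, 0.648)
(u₄, v₄, w₄) = (1.716, 0.432, 0.648) − 0.2·(0.432, 0.864, 5.184) = (1.6296, 0.2592, -0.3888)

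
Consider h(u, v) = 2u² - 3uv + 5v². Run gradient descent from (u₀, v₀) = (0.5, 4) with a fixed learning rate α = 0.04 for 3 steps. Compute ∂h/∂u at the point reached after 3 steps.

1.06272

∇h = (4u - 3v, -3u + 10v)
Step 1: at (0.5, 4), ∇h = (-10, 38.5) → (0.5, 4) − 0.04·(-10, 38.5) = (0.9, 2.46)
Step 2: at (0.9, 2.46), ∇h = (-3.78, 21.9) → (0.9, 2.46) − 0.04·(-3.78, 21.9) = (1.0512, 1.584)
Step 3: at (1.0512, 1.584), ∇h = (-0.5472, 12.6864) → (1.0512, 1.584) − 0.04·(-0.5472, 12.6864) = (1.073088, 1.076544)
∂h/∂u at (1.073088, 1.076544) = 1.06272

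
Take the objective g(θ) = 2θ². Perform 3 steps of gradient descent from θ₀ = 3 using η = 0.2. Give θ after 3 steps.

0.024

g′(θ) = 4θ
Step 1: g′(3) = 12; θ₁ = 3 − 0.2·12 = 0.6
Step 2: g′(0.6) = 2.4; θ₂ = 0.6 − 0.2·2.4 = 0.12
Step 3: g′(0.12) = 0.48; θ₃ = 0.12 − 0.2·0.48 = 0.024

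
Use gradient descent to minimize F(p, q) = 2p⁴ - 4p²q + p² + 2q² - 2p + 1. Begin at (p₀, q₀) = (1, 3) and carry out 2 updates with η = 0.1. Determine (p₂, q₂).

∇F = (8p³ - 8pq + 2p - 2, -4p² + 4q)
(p₁, q₁) = (1, 3) − 0.1·(-16, 8) = (2.6, 2.2)
(p₂, q₂) = (2.6, 2.2) − 0.1·(98.048, -18.24) = (-7.2048, 4.024)

(-7.2048, 4.024)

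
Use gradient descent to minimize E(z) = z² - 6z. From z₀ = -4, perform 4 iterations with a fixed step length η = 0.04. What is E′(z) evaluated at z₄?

E′(z) = 2z - 6
z₁ = -4 − 0.04·(-14) = -3.44
z₂ = -3.44 − 0.04·(-12.88) = -2.9248
z₃ = -2.9248 − 0.04·(-11.8496) = -2.450816
z₄ = -2.450816 − 0.04·(-10.901632) = -2.01475072
E′(z) at (-2.01475072) = -10.02950144

-10.02950144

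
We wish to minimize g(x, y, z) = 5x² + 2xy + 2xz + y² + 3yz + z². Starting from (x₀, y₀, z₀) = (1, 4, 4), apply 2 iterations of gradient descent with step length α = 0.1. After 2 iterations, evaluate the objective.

6.5204

∇g = (10x + 2y + 2z, 2x + 2y + 3z, 2x + 3y + 2z)
Step 1: at (1, 4, 4), ∇g = (26, 22, 22) → (1, 4, 4) − 0.1·(26, 22, 22) = (-1.6, 1.8, 1.8)
Step 2: at (-1.6, 1.8, 1.8), ∇g = (-8.8, 5.8, 5.8) → (-1.6, 1.8, 1.8) − 0.1·(-8.8, 5.8, 5.8) = (-0.72, 1.22, 1.22)
g(-0.72, 1.22, 1.22) = 6.5204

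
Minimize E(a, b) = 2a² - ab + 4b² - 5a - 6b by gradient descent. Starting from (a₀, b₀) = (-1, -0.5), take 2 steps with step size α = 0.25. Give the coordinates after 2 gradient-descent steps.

∇E = (4a - b - 5, -a + 8b - 6)
Step 1: at (-1, -0.5), ∇E = (-8.5, -9) → (-1, -0.5) − 0.25·(-8.5, -9) = (1.125, 1.75)
Step 2: at (1.125, 1.75), ∇E = (-2.25, 6.875) → (1.125, 1.75) − 0.25·(-2.25, 6.875) = (1.6875, 0.03125)

(1.6875, 0.03125)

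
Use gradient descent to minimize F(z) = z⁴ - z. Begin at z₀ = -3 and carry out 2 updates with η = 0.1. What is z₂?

-189.2156

F′(z) = 4z³ - 1
Step 1: F′(-3) = -109; z₁ = -3 − 0.1·(-109) = 7.9
Step 2: F′(7.9) = 1971.156; z₂ = 7.9 − 0.1·1971.156 = -189.2156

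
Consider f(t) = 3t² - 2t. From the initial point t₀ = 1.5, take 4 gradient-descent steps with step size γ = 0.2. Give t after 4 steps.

f′(t) = 6t - 2
t₁ = 1.5 − 0.2·7 = 0.1
t₂ = 0.1 − 0.2·(-1.4) = 0.38
t₃ = 0.38 − 0.2·0.28 = 0.324
t₄ = 0.324 − 0.2·(-0.056) = 0.3352

0.3352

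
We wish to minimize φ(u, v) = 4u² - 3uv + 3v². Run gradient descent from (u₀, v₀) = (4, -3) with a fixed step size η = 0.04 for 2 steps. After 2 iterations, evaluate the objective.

∇φ = (8u - 3v, -3u + 6v)
Step 1: at (4, -3), ∇φ = (41, -30) → (4, -3) − 0.04·(41, -30) = (2.36, -1.8)
Step 2: at (2.36, -1.8), ∇φ = (24.28, -17.88) → (2.36, -1.8) − 0.04·(24.28, -17.88) = (1.3888, -1.0848)
φ(1.3888, -1.0848) = 15.7651456

15.7651456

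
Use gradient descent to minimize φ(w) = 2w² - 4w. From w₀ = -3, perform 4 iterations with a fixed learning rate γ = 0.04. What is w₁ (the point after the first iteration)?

-2.36

φ′(w) = 4w - 4
Step 1: φ′(-3) = -16; w₁ = -3 − 0.04·(-16) = -2.36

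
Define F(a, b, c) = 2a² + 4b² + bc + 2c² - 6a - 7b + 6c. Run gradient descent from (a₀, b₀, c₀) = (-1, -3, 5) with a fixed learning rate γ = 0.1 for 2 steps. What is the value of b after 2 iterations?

∇F = (4a - 6, 8b + c - 7, b + 4c + 6)
Step 1: at (-1, -3, 5), ∇F = (-10, -26, 23) → (-1, -3, 5) − 0.1·(-10, -26, 23) = (0, -0.4, 2.7)
Step 2: at (0, -0.4, 2.7), ∇F = (-6, -7.5, 16.4) → (0, -0.4, 2.7) − 0.1·(-6, -7.5, 16.4) = (0.6, 0.35, 1.06)
b = 0.35

0.35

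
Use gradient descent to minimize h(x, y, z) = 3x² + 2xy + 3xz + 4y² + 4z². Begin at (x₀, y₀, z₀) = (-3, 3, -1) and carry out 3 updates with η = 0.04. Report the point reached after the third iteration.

∇h = (6x + 2y + 3z, 2x + 8y, 3x + 8z)
(x₁, y₁, z₁) = (-3, 3, -1) − 0.04·(-15, 18, -17) = (-2.4, 2.28, -0.32)
(x₂, y₂, z₂) = (-2.4, 2.28, -0.32) − 0.04·(-10.8, 13.44, -9.76) = (-1.968, 1.7424, 0.0704)
(x₃, y₃, z₃) = (-1.968, 1.7424, 0.0704) − 0.04·(-8.112, 10.0032, -5.3408) = (-1.64352, 1.342272, 0.284032)

(-1.64352, 1.342272, 0.284032)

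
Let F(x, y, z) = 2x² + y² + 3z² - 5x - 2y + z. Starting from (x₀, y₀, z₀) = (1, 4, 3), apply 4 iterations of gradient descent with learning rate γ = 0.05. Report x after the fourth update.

∇F = (4x - 5, 2y - 2, 6z + 1)
Step 1: at (1, 4, 3), ∇F = (-1, 6, 19) → (1, 4, 3) − 0.05·(-1, 6, 19) = (1.05, 3.7, 2.05)
Step 2: at (1.05, 3.7, 2.05), ∇F = (-0.8, 5.4, 13.3) → (1.05, 3.7, 2.05) − 0.05·(-0.8, 5.4, 13.3) = (1.09, 3.43, 1.385)
Step 3: at (1.09, 3.43, 1.385), ∇F = (-0.64, 4.86, 9.31) → (1.09, 3.43, 1.385) − 0.05·(-0.64, 4.86, 9.31) = (1.122, 3.187, 0.9195)
Step 4: at (1.122, 3.187, 0.9195), ∇F = (-0.512, 4.374, 6.517) → (1.122, 3.187, 0.9195) − 0.05·(-0.512, 4.374, 6.517) = (1.1476, 2.9683, 0.59365)
x = 1.1476

1.1476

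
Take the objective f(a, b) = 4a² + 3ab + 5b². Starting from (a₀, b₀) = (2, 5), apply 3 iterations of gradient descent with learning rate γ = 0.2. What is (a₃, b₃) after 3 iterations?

∇f = (8a + 3b, 3a + 10b)
Step 1: at (2, 5), ∇f = (31, 56) → (2, 5) − 0.2·(31, 56) = (-4.2, -6.2)
Step 2: at (-4.2, -6.2), ∇f = (-52.2, -74.6) → (-4.2, -6.2) − 0.2·(-52.2, -74.6) = (6.24, 8.72)
Step 3: at (6.24, 8.72), ∇f = (76.08, 105.92) → (6.24, 8.72) − 0.2·(76.08, 105.92) = (-8.976, -12.464)

(-8.976, -12.464)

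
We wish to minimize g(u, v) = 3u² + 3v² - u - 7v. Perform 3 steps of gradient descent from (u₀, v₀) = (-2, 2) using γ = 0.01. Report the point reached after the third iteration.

∇g = (6u - 1, 6v - 7)
Step 1: at (-2, 2), ∇g = (-13, 5) → (-2, 2) − 0.01·(-13, 5) = (-1.87, 1.95)
Step 2: at (-1.87, 1.95), ∇g = (-12.22, 4.7) → (-1.87, 1.95) − 0.01·(-12.22, 4.7) = (-1.7478, 1.903)
Step 3: at (-1.7478, 1.903), ∇g = (-11.4868, 4.418) → (-1.7478, 1.903) − 0.01·(-11.4868, 4.418) = (-1.632932, 1.85882)

(-1.632932, 1.85882)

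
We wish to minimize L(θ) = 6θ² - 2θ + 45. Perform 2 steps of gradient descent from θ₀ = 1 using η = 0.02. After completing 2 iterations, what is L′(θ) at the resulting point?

5.776

L′(θ) = 12θ - 2
Step 1: L′(1) = 10; θ₁ = 1 − 0.02·10 = 0.8
Step 2: L′(0.8) = 7.6; θ₂ = 0.8 − 0.02·7.6 = 0.648
L′(θ) at (0.648) = 5.776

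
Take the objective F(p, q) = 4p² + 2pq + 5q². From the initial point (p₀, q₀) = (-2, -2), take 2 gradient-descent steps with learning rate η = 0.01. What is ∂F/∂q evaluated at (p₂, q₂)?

-18.7216

∇F = (8p + 2q, 2p + 10q)
Step 1: at (-2, -2), ∇F = (-20, -24) → (-2, -2) − 0.01·(-20, -24) = (-1.8, -1.76)
Step 2: at (-1.8, -1.76), ∇F = (-17.92, -21.2) → (-1.8, -1.76) − 0.01·(-17.92, -21.2) = (-1.6208, -1.548)
∂F/∂q at (-1.6208, -1.548) = -18.7216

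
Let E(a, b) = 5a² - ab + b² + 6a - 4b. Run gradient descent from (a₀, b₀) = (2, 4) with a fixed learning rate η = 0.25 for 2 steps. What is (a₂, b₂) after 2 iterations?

∇E = (10a - b + 6, -a + 2b - 4)
(a₁, b₁) = (2, 4) − 0.25·(22, 2) = (-3.5, 3.5)
(a₂, b₂) = (-3.5, 3.5) − 0.25·(-32.5, 6.5) = (4.625, 1.875)

(4.625, 1.875)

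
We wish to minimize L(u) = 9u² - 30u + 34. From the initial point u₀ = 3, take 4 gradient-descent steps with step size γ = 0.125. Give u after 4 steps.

4.921875

L′(u) = 18u - 30
u₁ = 3 − 0.125·24 = 0
u₂ = 0 − 0.125·(-30) = 3.75
u₃ = 3.75 − 0.125·37.5 = -0.9375
u₄ = -0.9375 − 0.125·(-46.875) = 4.921875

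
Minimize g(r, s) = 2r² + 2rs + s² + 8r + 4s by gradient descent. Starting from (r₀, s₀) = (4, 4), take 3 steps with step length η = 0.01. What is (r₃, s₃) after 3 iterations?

(3.08952, 3.430656)

∇g = (4r + 2s + 8, 2r + 2s + 4)
(r₁, s₁) = (4, 4) − 0.01·(32, 20) = (3.68, 3.8)
(r₂, s₂) = (3.68, 3.8) − 0.01·(30.32, 18.96) = (3.3768, 3.6104)
(r₃, s₃) = (3.3768, 3.6104) − 0.01·(28.728, 17.9744) = (3.08952, 3.430656)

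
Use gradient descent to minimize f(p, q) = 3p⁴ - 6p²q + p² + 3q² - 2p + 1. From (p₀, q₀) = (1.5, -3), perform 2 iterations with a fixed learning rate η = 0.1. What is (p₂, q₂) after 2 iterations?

∇f = (12p³ - 12pq + 2p - 2, -6p² + 6q)
Step 1: at (1.5, -3), ∇f = (95.5, -31.5) → (1.5, -3) − 0.1·(95.5, -31.5) = (-8.05, 0.15)
Step 2: at (-8.05, 0.15), ∇f = (-6263.5315, -387.915) → (-8.05, 0.15) − 0.1·(-6263.5315, -387.915) = (618.30315, 38.9415)

(618.30315, 38.9415)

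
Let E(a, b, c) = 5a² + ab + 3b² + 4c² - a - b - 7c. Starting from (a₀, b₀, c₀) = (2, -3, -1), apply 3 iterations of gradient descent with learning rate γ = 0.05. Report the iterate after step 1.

∇E = (10a + b - 1, a + 6b - 1, 8c - 7)
Step 1: at (2, -3, -1), ∇E = (16, -17, -15) → (2, -3, -1) − 0.05·(16, -17, -15) = (1.2, -2.15, -0.25)

(1.2, -2.15, -0.25)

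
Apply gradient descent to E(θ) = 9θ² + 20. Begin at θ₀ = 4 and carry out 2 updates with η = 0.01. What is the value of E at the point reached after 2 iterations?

85.10553344

E′(θ) = 18θ
Step 1: E′(4) = 72; θ₁ = 4 − 0.01·72 = 3.28
Step 2: E′(3.28) = 59.04; θ₂ = 3.28 − 0.01·59.04 = 2.6896
E(2.6896) = 85.10553344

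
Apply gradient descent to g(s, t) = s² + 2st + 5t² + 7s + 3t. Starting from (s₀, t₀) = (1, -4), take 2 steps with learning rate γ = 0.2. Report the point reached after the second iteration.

∇g = (2s + 2t + 7, 2s + 10t + 3)
(s₁, t₁) = (1, -4) − 0.2·(1, -35) = (0.8, 3)
(s₂, t₂) = (0.8, 3) − 0.2·(14.6, 34.6) = (-2.12, -3.92)

(-2.12, -3.92)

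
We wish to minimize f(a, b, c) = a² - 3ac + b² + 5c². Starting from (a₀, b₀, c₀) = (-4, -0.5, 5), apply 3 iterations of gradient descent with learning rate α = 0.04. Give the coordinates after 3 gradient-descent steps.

(-2.191616, -0.389344, 0.381696)

∇f = (2a - 3c, 2b, -3a + 10c)
Step 1: at (-4, -0.5, 5), ∇f = (-23, -1, 62) → (-4, -0.5, 5) − 0.04·(-23, -1, 62) = (-3.08, -0.46, 2.52)
Step 2: at (-3.08, -0.46, 2.52), ∇f = (-13.72, -0.92, 34.44) → (-3.08, -0.46, 2.52) − 0.04·(-13.72, -0.92, 34.44) = (-2.5312, -0.4232, 1.1424)
Step 3: at (-2.5312, -0.4232, 1.1424), ∇f = (-8.4896, -0.8464, 19.0176) → (-2.5312, -0.4232, 1.1424) − 0.04·(-8.4896, -0.8464, 19.0176) = (-2.191616, -0.389344, 0.381696)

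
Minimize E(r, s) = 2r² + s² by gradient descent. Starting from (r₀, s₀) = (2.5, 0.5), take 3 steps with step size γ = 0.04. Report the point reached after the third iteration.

(1.48176, 0.389344)

∇E = (4r, 2s)
Step 1: at (2.5, 0.5), ∇E = (10, 1) → (2.5, 0.5) − 0.04·(10, 1) = (2.1, 0.46)
Step 2: at (2.1, 0.46), ∇E = (8.4, 0.92) → (2.1, 0.46) − 0.04·(8.4, 0.92) = (1.764, 0.4232)
Step 3: at (1.764, 0.4232), ∇E = (7.056, 0.8464) → (1.764, 0.4232) − 0.04·(7.056, 0.8464) = (1.48176, 0.389344)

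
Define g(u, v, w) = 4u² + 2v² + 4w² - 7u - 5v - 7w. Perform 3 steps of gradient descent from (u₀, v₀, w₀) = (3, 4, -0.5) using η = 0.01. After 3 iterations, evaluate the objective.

18.127058478592

∇g = (8u - 7, 4v - 5, 8w - 7)
(u₁, v₁, w₁) = (3, 4, -0.5) − 0.01·(17, 11, -11) = (2.83, 3.89, -0.39)
(u₂, v₂, w₂) = (2.83, 3.89, -0.39) − 0.01·(15.64, 10.56, -10.12) = (2.6736, 3.7844, -0.2888)
(u₃, v₃, w₃) = (2.6736, 3.7844, -0.2888) − 0.01·(14.3888, 10.1376, -9.3104) = (2.529712, 3.683024, -0.195696)
g(2.529712, 3.683024, -0.195696) = 18.127058478592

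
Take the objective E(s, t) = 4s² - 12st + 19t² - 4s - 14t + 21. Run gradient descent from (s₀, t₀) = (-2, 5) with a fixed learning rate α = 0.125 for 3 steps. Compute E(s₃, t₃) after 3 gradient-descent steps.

∇E = (8s - 12t - 4, -12s + 38t - 14)
Step 1: at (-2, 5), ∇E = (-80, 200) → (-2, 5) − 0.125·(-80, 200) = (8, -20)
Step 2: at (8, -20), ∇E = (300, -870) → (8, -20) − 0.125·(300, -870) = (-29.5, 88.75)
Step 3: at (-29.5, 88.75), ∇E = (-1305, 3712.5) → (-29.5, 88.75) − 0.125·(-1305, 3712.5) = (133.625, -375.3125)
E(133.625, -375.3125) = 3354307.01171875

3354307.01171875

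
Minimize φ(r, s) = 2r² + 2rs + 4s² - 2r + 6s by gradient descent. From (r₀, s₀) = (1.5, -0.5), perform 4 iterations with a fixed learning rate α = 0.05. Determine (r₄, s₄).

∇φ = (4r + 2s - 2, 2r + 8s + 6)
Step 1: at (1.5, -0.5), ∇φ = (3, 5) → (1.5, -0.5) − 0.05·(3, 5) = (1.35, -0.75)
Step 2: at (1.35, -0.75), ∇φ = (1.9, 2.7) → (1.35, -0.75) − 0.05·(1.9, 2.7) = (1.255, -0.885)
Step 3: at (1.255, -0.885), ∇φ = (1.25, 1.43) → (1.255, -0.885) − 0.05·(1.25, 1.43) = (1.1925, -0.9565)
Step 4: at (1.1925, -0.9565), ∇φ = (0.857, 0.733) → (1.1925, -0.9565) − 0.05·(0.857, 0.733) = (1.14965, -0.99315)

(1.14965, -0.99315)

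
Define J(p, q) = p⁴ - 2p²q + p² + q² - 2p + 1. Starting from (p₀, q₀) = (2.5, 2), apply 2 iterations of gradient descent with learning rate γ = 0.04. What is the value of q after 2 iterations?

2.189792

∇J = (4p³ - 4pq + 2p - 2, -2p² + 2q)
(p₁, q₁) = (2.5, 2) − 0.04·(45.5, -8.5) = (0.68, 2.34)
(p₂, q₂) = (0.68, 2.34) − 0.04·(-5.747072, 3.7552) = (0.90988288, 2.189792)
q = 2.189792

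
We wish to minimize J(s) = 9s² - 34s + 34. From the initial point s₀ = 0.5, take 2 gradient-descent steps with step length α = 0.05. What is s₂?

1.875

J′(s) = 18s - 34
Step 1: J′(0.5) = -25; s₁ = 0.5 − 0.05·(-25) = 1.75
Step 2: J′(1.75) = -2.5; s₂ = 1.75 − 0.05·(-2.5) = 1.875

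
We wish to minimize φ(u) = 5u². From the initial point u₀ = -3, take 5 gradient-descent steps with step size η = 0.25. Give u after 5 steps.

φ′(u) = 10u
u₁ = -3 − 0.25·(-30) = 4.5
u₂ = 4.5 − 0.25·45 = -6.75
u₃ = -6.75 − 0.25·(-67.5) = 10.125
u₄ = 10.125 − 0.25·101.25 = -15.1875
u₅ = -15.1875 − 0.25·(-151.875) = 22.78125

22.78125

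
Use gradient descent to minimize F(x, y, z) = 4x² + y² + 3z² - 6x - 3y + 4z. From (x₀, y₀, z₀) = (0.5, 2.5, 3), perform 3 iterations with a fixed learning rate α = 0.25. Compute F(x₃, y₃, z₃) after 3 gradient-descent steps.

∇F = (8x - 6, 2y - 3, 6z + 4)
(x₁, y₁, z₁) = (0.5, 2.5, 3) − 0.25·(-2, 2, 22) = (1, 2, -2.5)
(x₂, y₂, z₂) = (1, 2, -2.5) − 0.25·(2, 1, -11) = (0.5, 1.75, 0.25)
(x₃, y₃, z₃) = (0.5, 1.75, 0.25) − 0.25·(-2, 0.5, 5.5) = (1, 1.625, -1.125)
F(1, 1.625, -1.125) = -4.9375

-4.9375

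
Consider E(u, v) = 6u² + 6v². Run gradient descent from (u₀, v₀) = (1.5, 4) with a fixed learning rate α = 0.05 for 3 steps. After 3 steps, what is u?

∇E = (12u, 12v)
(u₁, v₁) = (1.5, 4) − 0.05·(18, 48) = (0.6, 1.6)
(u₂, v₂) = (0.6, 1.6) − 0.05·(7.2, 19.2) = (0.24, 0.64)
(u₃, v₃) = (0.24, 0.64) − 0.05·(2.88, 7.68) = (0.096, 0.256)
u = 0.096

0.096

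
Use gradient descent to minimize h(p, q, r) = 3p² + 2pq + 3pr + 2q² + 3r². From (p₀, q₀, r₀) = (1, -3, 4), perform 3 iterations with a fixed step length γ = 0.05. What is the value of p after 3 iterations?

∇h = (6p + 2q + 3r, 2p + 4q, 3p + 6r)
Step 1: at (1, -3, 4), ∇h = (12, -10, 27) → (1, -3, 4) − 0.05·(12, -10, 27) = (0.4, -2.5, 2.65)
Step 2: at (0.4, -2.5, 2.65), ∇h = (5.35, -9.2, 17.1) → (0.4, -2.5, 2.65) − 0.05·(5.35, -9.2, 17.1) = (0.1325, -2.04, 1.795)
Step 3: at (0.1325, -2.04, 1.795), ∇h = (2.1, -7.895, 11.1675) → (0.1325, -2.04, 1.795) − 0.05·(2.1, -7.895, 11.1675) = (0.0275, -1.64525, 1.236625)
p = 0.0275

0.0275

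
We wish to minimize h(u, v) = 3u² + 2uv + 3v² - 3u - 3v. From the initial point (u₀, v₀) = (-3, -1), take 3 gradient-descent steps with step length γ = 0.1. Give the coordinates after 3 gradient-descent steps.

∇h = (6u + 2v - 3, 2u + 6v - 3)
(u₁, v₁) = (-3, -1) − 0.1·(-23, -15) = (-0.7, 0.5)
(u₂, v₂) = (-0.7, 0.5) − 0.1·(-6.2, -1.4) = (-0.08, 0.64)
(u₃, v₃) = (-0.08, 0.64) − 0.1·(-2.2, 0.68) = (0.14, 0.572)

(0.14, 0.572)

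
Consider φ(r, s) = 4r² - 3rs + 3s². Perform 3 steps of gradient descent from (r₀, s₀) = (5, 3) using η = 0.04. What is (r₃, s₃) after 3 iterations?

(2.290432, 2.354688)

∇φ = (8r - 3s, -3r + 6s)
(r₁, s₁) = (5, 3) − 0.04·(31, 3) = (3.76, 2.88)
(r₂, s₂) = (3.76, 2.88) − 0.04·(21.44, 6) = (2.9024, 2.64)
(r₃, s₃) = (2.9024, 2.64) − 0.04·(15.2992, 7.1328) = (2.290432, 2.354688)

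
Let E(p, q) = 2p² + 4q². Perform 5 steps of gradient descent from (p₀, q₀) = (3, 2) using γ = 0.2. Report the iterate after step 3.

(0.024, -0.432)

∇E = (4p, 8q)
Step 1: at (3, 2), ∇E = (12, 16) → (3, 2) − 0.2·(12, 16) = (0.6, -1.2)
Step 2: at (0.6, -1.2), ∇E = (2.4, -9.6) → (0.6, -1.2) − 0.2·(2.4, -9.6) = (0.12, 0.72)
Step 3: at (0.12, 0.72), ∇E = (0.48, 5.76) → (0.12, 0.72) − 0.2·(0.48, 5.76) = (0.024, -0.432)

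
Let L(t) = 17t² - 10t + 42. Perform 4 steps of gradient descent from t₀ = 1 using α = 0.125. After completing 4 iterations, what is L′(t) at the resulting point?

2677.59375

L′(t) = 34t - 10
t₁ = 1 − 0.125·24 = -2
t₂ = -2 − 0.125·(-78) = 7.75
t₃ = 7.75 − 0.125·253.5 = -23.9375
t₄ = -23.9375 − 0.125·(-823.875) = 79.046875
L′(t) at (79.046875) = 2677.59375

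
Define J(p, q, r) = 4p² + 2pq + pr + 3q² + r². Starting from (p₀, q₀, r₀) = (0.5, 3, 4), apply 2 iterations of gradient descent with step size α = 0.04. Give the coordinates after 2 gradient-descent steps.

∇J = (8p + 2q + r, 2p + 6q, p + 2r)
(p₁, q₁, r₁) = (0.5, 3, 4) − 0.04·(14, 19, 8.5) = (-0.06, 2.24, 3.66)
(p₂, q₂, r₂) = (-0.06, 2.24, 3.66) − 0.04·(7.66, 13.32, 7.26) = (-0.3664, 1.7072, 3.3696)

(-0.3664, 1.7072, 3.3696)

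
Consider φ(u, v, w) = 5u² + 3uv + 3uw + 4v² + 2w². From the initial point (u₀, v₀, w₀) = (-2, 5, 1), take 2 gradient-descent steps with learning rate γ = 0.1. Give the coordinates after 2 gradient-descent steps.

(-0.84, 0.86, 1.26)

∇φ = (10u + 3v + 3w, 3u + 8v, 3u + 4w)
(u₁, v₁, w₁) = (-2, 5, 1) − 0.1·(-2, 34, -2) = (-1.8, 1.6, 1.2)
(u₂, v₂, w₂) = (-1.8, 1.6, 1.2) − 0.1·(-9.6, 7.4, -0.6) = (-0.84, 0.86, 1.26)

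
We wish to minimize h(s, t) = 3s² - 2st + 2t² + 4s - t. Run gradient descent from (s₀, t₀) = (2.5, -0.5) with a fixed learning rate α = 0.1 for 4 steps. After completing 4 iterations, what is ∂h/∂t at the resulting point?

0.8

∇h = (6s - 2t + 4, -2s + 4t - 1)
(s₁, t₁) = (2.5, -0.5) − 0.1·(20, -8) = (0.5, 0.3)
(s₂, t₂) = (0.5, 0.3) − 0.1·(6.4, -0.8) = (-0.14, 0.38)
(s₃, t₃) = (-0.14, 0.38) − 0.1·(2.4, 0.8) = (-0.38, 0.3)
(s₄, t₄) = (-0.38, 0.3) − 0.1·(1.12, 0.96) = (-0.492, 0.204)
∂h/∂t at (-0.492, 0.204) = 0.8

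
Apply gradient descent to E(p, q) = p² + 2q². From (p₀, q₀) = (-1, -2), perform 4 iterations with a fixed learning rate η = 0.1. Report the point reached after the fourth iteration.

(-0.4096, -0.2592)

∇E = (2p, 4q)
Step 1: at (-1, -2), ∇E = (-2, -8) → (-1, -2) − 0.1·(-2, -8) = (-0.8, -1.2)
Step 2: at (-0.8, -1.2), ∇E = (-1.6, -4.8) → (-0.8, -1.2) − 0.1·(-1.6, -4.8) = (-0.64, -0.72)
Step 3: at (-0.64, -0.72), ∇E = (-1.28, -2.88) → (-0.64, -0.72) − 0.1·(-1.28, -2.88) = (-0.512, -0.432)
Step 4: at (-0.512, -0.432), ∇E = (-1.024, -1.728) → (-0.512, -0.432) − 0.1·(-1.024, -1.728) = (-0.4096, -0.2592)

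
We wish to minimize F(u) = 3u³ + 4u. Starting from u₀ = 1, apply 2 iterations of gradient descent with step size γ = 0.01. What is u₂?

F′(u) = 9u² + 4
Step 1: F′(1) = 13; u₁ = 1 − 0.01·13 = 0.87
Step 2: F′(0.87) = 10.8121; u₂ = 0.87 − 0.01·10.8121 = 0.761879

0.761879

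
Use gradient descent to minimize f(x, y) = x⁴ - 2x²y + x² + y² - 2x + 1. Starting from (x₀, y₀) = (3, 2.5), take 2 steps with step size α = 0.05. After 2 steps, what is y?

∇f = (4x³ - 4xy + 2x - 2, -2x² + 2y)
(x₁, y₁) = (3, 2.5) − 0.05·(82, -13) = (-1.1, 3.15)
(x₂, y₂) = (-1.1, 3.15) − 0.05·(4.336, 3.88) = (-1.3168, 2.956)
y = 2.956

2.956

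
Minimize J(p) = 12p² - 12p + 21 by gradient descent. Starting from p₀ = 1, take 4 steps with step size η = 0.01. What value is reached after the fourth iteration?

0.66681088

J′(p) = 24p - 12
p₁ = 1 − 0.01·12 = 0.88
p₂ = 0.88 − 0.01·9.12 = 0.7888
p₃ = 0.7888 − 0.01·6.9312 = 0.719488
p₄ = 0.719488 − 0.01·5.267712 = 0.66681088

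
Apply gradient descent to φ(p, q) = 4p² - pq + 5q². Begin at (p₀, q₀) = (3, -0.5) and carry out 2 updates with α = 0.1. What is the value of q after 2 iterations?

0.055

∇φ = (8p - q, -p + 10q)
(p₁, q₁) = (3, -0.5) − 0.1·(24.5, -8) = (0.55, 0.3)
(p₂, q₂) = (0.55, 0.3) − 0.1·(4.1, 2.45) = (0.14, 0.055)
q = 0.055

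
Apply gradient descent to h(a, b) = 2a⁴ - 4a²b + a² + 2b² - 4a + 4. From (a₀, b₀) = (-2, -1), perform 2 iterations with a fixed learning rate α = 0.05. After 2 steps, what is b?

∇h = (8a³ - 8ab + 2a - 4, -4a² + 4b)
Step 1: at (-2, -1), ∇h = (-88, -20) → (-2, -1) − 0.05·(-88, -20) = (2.4, 0)
Step 2: at (2.4, 0), ∇h = (111.392, -23.04) → (2.4, 0) − 0.05·(111.392, -23.04) = (-3.1696, 1.152)
b = 1.152

1.152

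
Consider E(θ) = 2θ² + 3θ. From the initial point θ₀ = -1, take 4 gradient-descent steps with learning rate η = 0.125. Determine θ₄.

-0.765625

E′(θ) = 4θ + 3
Step 1: E′(-1) = -1; θ₁ = -1 − 0.125·(-1) = -0.875
Step 2: E′(-0.875) = -0.5; θ₂ = -0.875 − 0.125·(-0.5) = -0.8125
Step 3: E′(-0.8125) = -0.25; θ₃ = -0.8125 − 0.125·(-0.25) = -0.78125
Step 4: E′(-0.78125) = -0.125; θ₄ = -0.78125 − 0.125·(-0.125) = -0.765625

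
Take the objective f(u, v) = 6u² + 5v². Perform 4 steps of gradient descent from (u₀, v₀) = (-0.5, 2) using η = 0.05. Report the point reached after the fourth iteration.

(-0.0128, 0.125)

∇f = (12u, 10v)
Step 1: at (-0.5, 2), ∇f = (-6, 20) → (-0.5, 2) − 0.05·(-6, 20) = (-0.2, 1)
Step 2: at (-0.2, 1), ∇f = (-2.4, 10) → (-0.2, 1) − 0.05·(-2.4, 10) = (-0.08, 0.5)
Step 3: at (-0.08, 0.5), ∇f = (-0.96, 5) → (-0.08, 0.5) − 0.05·(-0.96, 5) = (-0.032, 0.25)
Step 4: at (-0.032, 0.25), ∇f = (-0.384, 2.5) → (-0.032, 0.25) − 0.05·(-0.384, 2.5) = (-0.0128, 0.125)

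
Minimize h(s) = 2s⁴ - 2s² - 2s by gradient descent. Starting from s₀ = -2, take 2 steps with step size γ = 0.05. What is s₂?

0.8884

h′(s) = 8s³ - 4s - 2
Step 1: h′(-2) = -58; s₁ = -2 − 0.05·(-58) = 0.9
Step 2: h′(0.9) = 0.232; s₂ = 0.9 − 0.05·0.232 = 0.8884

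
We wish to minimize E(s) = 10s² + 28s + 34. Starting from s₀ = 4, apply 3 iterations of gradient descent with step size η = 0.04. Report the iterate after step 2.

-1.184

E′(s) = 20s + 28
s₁ = 4 − 0.04·108 = -0.32
s₂ = -0.32 − 0.04·21.6 = -1.184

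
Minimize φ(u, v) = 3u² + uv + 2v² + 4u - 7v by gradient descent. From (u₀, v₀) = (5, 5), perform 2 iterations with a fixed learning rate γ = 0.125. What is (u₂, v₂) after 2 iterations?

∇φ = (6u + v + 4, u + 4v - 7)
(u₁, v₁) = (5, 5) − 0.125·(39, 18) = (0.125, 2.75)
(u₂, v₂) = (0.125, 2.75) − 0.125·(7.5, 4.125) = (-0.8125, 2.234375)

(-0.8125, 2.234375)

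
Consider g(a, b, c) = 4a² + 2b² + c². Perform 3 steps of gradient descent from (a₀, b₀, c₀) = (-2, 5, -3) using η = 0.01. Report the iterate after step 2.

∇g = (8a, 4b, 2c)
(a₁, b₁, c₁) = (-2, 5, -3) − 0.01·(-16, 20, -6) = (-1.84, 4.8, -2.94)
(a₂, b₂, c₂) = (-1.84, 4.8, -2.94) − 0.01·(-14.72, 19.2, -5.88) = (-1.6928, 4.608, -2.8812)

(-1.6928, 4.608, -2.8812)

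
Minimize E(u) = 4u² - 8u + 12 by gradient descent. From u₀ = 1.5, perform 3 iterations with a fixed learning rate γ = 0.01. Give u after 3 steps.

E′(u) = 8u - 8
u₁ = 1.5 − 0.01·4 = 1.46
u₂ = 1.46 − 0.01·3.68 = 1.4232
u₃ = 1.4232 − 0.01·3.3856 = 1.389344

1.389344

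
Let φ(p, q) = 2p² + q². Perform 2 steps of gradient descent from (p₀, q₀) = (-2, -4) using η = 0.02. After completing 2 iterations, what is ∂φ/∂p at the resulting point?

-6.7712

∇φ = (4p, 2q)
Step 1: at (-2, -4), ∇φ = (-8, -8) → (-2, -4) − 0.02·(-8, -8) = (-1.84, -3.84)
Step 2: at (-1.84, -3.84), ∇φ = (-7.36, -7.68) → (-1.84, -3.84) − 0.02·(-7.36, -7.68) = (-1.6928, -3.6864)
∂φ/∂p at (-1.6928, -3.6864) = -6.7712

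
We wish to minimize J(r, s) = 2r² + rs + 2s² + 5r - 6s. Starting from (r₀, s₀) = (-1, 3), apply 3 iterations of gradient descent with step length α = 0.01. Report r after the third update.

∇J = (4r + s + 5, r + 4s - 6)
Step 1: at (-1, 3), ∇J = (4, 5) → (-1, 3) − 0.01·(4, 5) = (-1.04, 2.95)
Step 2: at (-1.04, 2.95), ∇J = (3.79, 4.76) → (-1.04, 2.95) − 0.01·(3.79, 4.76) = (-1.0779, 2.9024)
Step 3: at (-1.0779, 2.9024), ∇J = (3.5908, 4.5317) → (-1.0779, 2.9024) − 0.01·(3.5908, 4.5317) = (-1.113808, 2.857083)
r = -1.113808

-1.113808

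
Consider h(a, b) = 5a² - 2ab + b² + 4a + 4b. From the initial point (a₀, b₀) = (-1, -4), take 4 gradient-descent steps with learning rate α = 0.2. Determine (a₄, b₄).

(-0.7312, -3.296)

∇h = (10a - 2b + 4, -2a + 2b + 4)
(a₁, b₁) = (-1, -4) − 0.2·(2, -2) = (-1.4, -3.6)
(a₂, b₂) = (-1.4, -3.6) − 0.2·(-2.8, -0.4) = (-0.84, -3.52)
(a₃, b₃) = (-0.84, -3.52) − 0.2·(2.64, -1.36) = (-1.368, -3.248)
(a₄, b₄) = (-1.368, -3.248) − 0.2·(-3.184, 0.24) = (-0.7312, -3.296)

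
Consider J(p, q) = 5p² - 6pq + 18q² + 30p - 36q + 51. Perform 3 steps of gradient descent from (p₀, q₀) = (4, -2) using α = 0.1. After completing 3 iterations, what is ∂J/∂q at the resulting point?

∇J = (10p - 6q + 30, -6p + 36q - 36)
(p₁, q₁) = (4, -2) − 0.1·(82, -132) = (-4.2, 11.2)
(p₂, q₂) = (-4.2, 11.2) − 0.1·(-79.2, 392.4) = (3.72, -28.04)
(p₃, q₃) = (3.72, -28.04) − 0.1·(235.44, -1067.76) = (-19.824, 78.736)
∂J/∂q at (-19.824, 78.736) = 2917.44

2917.44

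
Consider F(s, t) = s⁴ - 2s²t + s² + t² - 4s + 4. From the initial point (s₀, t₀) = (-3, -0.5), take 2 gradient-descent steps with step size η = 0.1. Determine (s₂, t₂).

∇F = (4s³ - 4st + 2s - 4, -2s² + 2t)
Step 1: at (-3, -0.5), ∇F = (-124, -19) → (-3, -0.5) − 0.1·(-124, -19) = (9.4, 1.4)
Step 2: at (9.4, 1.4), ∇F = (3284.496, -173.92) → (9.4, 1.4) − 0.1·(3284.496, -173.92) = (-319.0496, 18.792)

(-319.0496, 18.792)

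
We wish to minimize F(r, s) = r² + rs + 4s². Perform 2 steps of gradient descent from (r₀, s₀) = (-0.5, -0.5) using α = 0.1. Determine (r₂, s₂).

∇F = (2r + s, r + 8s)
(r₁, s₁) = (-0.5, -0.5) − 0.1·(-1.5, -4.5) = (-0.35, -0.05)
(r₂, s₂) = (-0.35, -0.05) − 0.1·(-0.75, -0.75) = (-0.275, 0.025)

(-0.275, 0.025)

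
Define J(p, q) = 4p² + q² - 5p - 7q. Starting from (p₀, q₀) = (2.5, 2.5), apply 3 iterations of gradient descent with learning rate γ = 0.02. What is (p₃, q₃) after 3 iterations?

∇J = (8p - 5, 2q - 7)
Step 1: at (2.5, 2.5), ∇J = (15, -2) → (2.5, 2.5) − 0.02·(15, -2) = (2.2, 2.54)
Step 2: at (2.2, 2.54), ∇J = (12.6, -1.92) → (2.2, 2.54) − 0.02·(12.6, -1.92) = (1.948, 2.5784)
Step 3: at (1.948, 2.5784), ∇J = (10.584, -1.8432) → (1.948, 2.5784) − 0.02·(10.584, -1.8432) = (1.73632, 2.615264)

(1.73632, 2.615264)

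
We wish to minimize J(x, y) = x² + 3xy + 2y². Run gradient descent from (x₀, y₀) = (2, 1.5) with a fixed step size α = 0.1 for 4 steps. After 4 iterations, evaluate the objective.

-0.043025675

∇J = (2x + 3y, 3x + 4y)
(x₁, y₁) = (2, 1.5) − 0.1·(8.5, 12) = (1.15, 0.3)
(x₂, y₂) = (1.15, 0.3) − 0.1·(3.2, 4.65) = (0.83, -0.165)
(x₃, y₃) = (0.83, -0.165) − 0.1·(1.165, 1.83) = (0.7135, -0.348)
(x₄, y₄) = (0.7135, -0.348) − 0.1·(0.383, 0.7485) = (0.6752, -0.42285)
J(0.6752, -0.42285) = -0.043025675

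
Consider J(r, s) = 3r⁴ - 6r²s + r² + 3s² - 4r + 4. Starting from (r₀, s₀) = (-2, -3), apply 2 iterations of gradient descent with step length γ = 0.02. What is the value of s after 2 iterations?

-1.623552

∇J = (12r³ - 12rs + 2r - 4, -6r² + 6s)
(r₁, s₁) = (-2, -3) − 0.02·(-176, -42) = (1.52, -2.16)
(r₂, s₂) = (1.52, -2.16) − 0.02·(80.580096, -26.8224) = (-0.09160192, -1.623552)
s = -1.623552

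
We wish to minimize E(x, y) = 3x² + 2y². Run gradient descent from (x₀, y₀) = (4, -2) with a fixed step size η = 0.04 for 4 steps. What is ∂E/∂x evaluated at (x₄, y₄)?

8.00692224

∇E = (6x, 4y)
Step 1: at (4, -2), ∇E = (24, -8) → (4, -2) − 0.04·(24, -8) = (3.04, -1.68)
Step 2: at (3.04, -1.68), ∇E = (18.24, -6.72) → (3.04, -1.68) − 0.04·(18.24, -6.72) = (2.3104, -1.4112)
Step 3: at (2.3104, -1.4112), ∇E = (13.8624, -5.6448) → (2.3104, -1.4112) − 0.04·(13.8624, -5.6448) = (1.755904, -1.185408)
Step 4: at (1.755904, -1.185408), ∇E = (10.535424, -4.741632) → (1.755904, -1.185408) − 0.04·(10.535424, -4.741632) = (1.33448704, -0.99574272)
∂E/∂x at (1.33448704, -0.99574272) = 8.00692224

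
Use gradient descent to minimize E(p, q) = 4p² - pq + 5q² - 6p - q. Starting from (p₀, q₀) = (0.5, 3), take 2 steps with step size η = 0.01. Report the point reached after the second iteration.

∇E = (8p - q - 6, -p + 10q - 1)
(p₁, q₁) = (0.5, 3) − 0.01·(-5, 28.5) = (0.55, 2.715)
(p₂, q₂) = (0.55, 2.715) − 0.01·(-4.315, 25.6) = (0.59315, 2.459)

(0.59315, 2.459)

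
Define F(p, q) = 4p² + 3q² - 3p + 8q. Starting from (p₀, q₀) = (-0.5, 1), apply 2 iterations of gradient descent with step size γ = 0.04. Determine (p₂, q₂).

(-0.0296, 0.0144)

∇F = (8p - 3, 6q + 8)
Step 1: at (-0.5, 1), ∇F = (-7, 14) → (-0.5, 1) − 0.04·(-7, 14) = (-0.22, 0.44)
Step 2: at (-0.22, 0.44), ∇F = (-4.76, 10.64) → (-0.22, 0.44) − 0.04·(-4.76, 10.64) = (-0.0296, 0.0144)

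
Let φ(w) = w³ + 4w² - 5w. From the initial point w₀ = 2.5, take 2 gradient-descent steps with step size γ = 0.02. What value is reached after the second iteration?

1.4331625

φ′(w) = 3w² + 8w - 5
w₁ = 2.5 − 0.02·33.75 = 1.825
w₂ = 1.825 − 0.02·19.591875 = 1.4331625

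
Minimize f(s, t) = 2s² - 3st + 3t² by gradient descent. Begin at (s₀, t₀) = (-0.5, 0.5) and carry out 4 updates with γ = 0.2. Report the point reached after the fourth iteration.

∇f = (4s - 3t, -3s + 6t)
(s₁, t₁) = (-0.5, 0.5) − 0.2·(-3.5, 4.5) = (0.2, -0.4)
(s₂, t₂) = (0.2, -0.4) − 0.2·(2, -3) = (-0.2, 0.2)
(s₃, t₃) = (-0.2, 0.2) − 0.2·(-1.4, 1.8) = (0.08, -0.16)
(s₄, t₄) = (0.08, -0.16) − 0.2·(0.8, -1.2) = (-0.08, 0.08)

(-0.08, 0.08)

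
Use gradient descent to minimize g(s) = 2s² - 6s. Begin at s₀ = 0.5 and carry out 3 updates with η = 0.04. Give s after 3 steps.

0.907296

g′(s) = 4s - 6
Step 1: g′(0.5) = -4; s₁ = 0.5 − 0.04·(-4) = 0.66
Step 2: g′(0.66) = -3.36; s₂ = 0.66 − 0.04·(-3.36) = 0.7944
Step 3: g′(0.7944) = -2.8224; s₃ = 0.7944 − 0.04·(-2.8224) = 0.907296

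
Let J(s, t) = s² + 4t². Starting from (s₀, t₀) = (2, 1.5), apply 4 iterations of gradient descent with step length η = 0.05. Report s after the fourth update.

1.3122

∇J = (2s, 8t)
(s₁, t₁) = (2, 1.5) − 0.05·(4, 12) = (1.8, 0.9)
(s₂, t₂) = (1.8, 0.9) − 0.05·(3.6, 7.2) = (1.62, 0.54)
(s₃, t₃) = (1.62, 0.54) − 0.05·(3.24, 4.32) = (1.458, 0.324)
(s₄, t₄) = (1.458, 0.324) − 0.05·(2.916, 2.592) = (1.3122, 0.1944)
s = 1.3122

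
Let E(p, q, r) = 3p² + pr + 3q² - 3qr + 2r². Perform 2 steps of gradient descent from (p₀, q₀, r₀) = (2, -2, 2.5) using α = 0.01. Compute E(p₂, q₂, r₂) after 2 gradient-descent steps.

∇E = (6p + r, 6q - 3r, p - 3q + 4r)
Step 1: at (2, -2, 2.5), ∇E = (14.5, -19.5, 18) → (2, -2, 2.5) − 0.01·(14.5, -19.5, 18) = (1.855, -1.805, 2.32)
Step 2: at (1.855, -1.805, 2.32), ∇E = (13.45, -17.79, 16.55) → (1.855, -1.805, 2.32) − 0.01·(13.45, -17.79, 16.55) = (1.7205, -1.6271, 2.1545)
E(1.7205, -1.6271, 2.1545) = 40.33004258

40.33004258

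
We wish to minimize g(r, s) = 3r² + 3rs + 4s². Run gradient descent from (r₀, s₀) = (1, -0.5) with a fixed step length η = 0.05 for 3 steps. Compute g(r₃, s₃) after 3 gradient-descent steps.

0.65318724609375

∇g = (6r + 3s, 3r + 8s)
Step 1: at (1, -0.5), ∇g = (4.5, -1) → (1, -0.5) − 0.05·(4.5, -1) = (0.775, -0.45)
Step 2: at (0.775, -0.45), ∇g = (3.3, -1.275) → (0.775, -0.45) − 0.05·(3.3, -1.275) = (0.61, -0.38625)
Step 3: at (0.61, -0.38625), ∇g = (2.50125, -1.26) → (0.61, -0.38625) − 0.05·(2.50125, -1.26) = (0.4849375, -0.32325)
g(0.4849375, -0.32325) = 0.65318724609375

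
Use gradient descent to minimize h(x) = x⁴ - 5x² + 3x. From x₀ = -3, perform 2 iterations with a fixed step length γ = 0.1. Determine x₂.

-27.75

h′(x) = 4x³ - 10x + 3
x₁ = -3 − 0.1·(-75) = 4.5
x₂ = 4.5 − 0.1·322.5 = -27.75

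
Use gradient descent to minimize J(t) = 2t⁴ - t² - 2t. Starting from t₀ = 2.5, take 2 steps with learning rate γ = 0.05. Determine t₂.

J′(t) = 8t³ - 2t - 2
t₁ = 2.5 − 0.05·118 = -3.4
t₂ = -3.4 − 0.05·(-309.632) = 12.0816

12.0816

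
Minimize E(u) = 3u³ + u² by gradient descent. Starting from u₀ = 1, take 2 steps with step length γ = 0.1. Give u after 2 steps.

-0.089

E′(u) = 9u² + 2u
u₁ = 1 − 0.1·11 = -0.1
u₂ = -0.1 − 0.1·(-0.11) = -0.089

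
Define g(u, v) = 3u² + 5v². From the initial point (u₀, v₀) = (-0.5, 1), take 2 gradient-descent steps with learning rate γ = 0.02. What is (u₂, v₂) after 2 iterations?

(-0.3872, 0.64)

∇g = (6u, 10v)
Step 1: at (-0.5, 1), ∇g = (-3, 10) → (-0.5, 1) − 0.02·(-3, 10) = (-0.44, 0.8)
Step 2: at (-0.44, 0.8), ∇g = (-2.64, 8) → (-0.44, 0.8) − 0.02·(-2.64, 8) = (-0.3872, 0.64)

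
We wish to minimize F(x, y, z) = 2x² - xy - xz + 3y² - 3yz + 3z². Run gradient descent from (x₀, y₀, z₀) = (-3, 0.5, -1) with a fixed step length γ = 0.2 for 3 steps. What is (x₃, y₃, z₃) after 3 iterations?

∇F = (4x - y - z, -x + 6y - 3z, -x - 3y + 6z)
Step 1: at (-3, 0.5, -1), ∇F = (-11.5, 9, -4.5) → (-3, 0.5, -1) − 0.2·(-11.5, 9, -4.5) = (-0.7, -1.3, -0.1)
Step 2: at (-0.7, -1.3, -0.1), ∇F = (-1.4, -6.8, 4) → (-0.7, -1.3, -0.1) − 0.2·(-1.4, -6.8, 4) = (-0.42, 0.06, -0.9)
Step 3: at (-0.42, 0.06, -0.9), ∇F = (-0.84, 3.48, -5.16) → (-0.42, 0.06, -0.9) − 0.2·(-0.84, 3.48, -5.16) = (-0.252, -0.636, 0.132)

(-0.252, -0.636, 0.132)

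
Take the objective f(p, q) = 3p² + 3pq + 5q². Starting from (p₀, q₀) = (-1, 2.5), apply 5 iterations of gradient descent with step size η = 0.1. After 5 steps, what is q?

0.05367

∇f = (6p + 3q, 3p + 10q)
(p₁, q₁) = (-1, 2.5) − 0.1·(1.5, 22) = (-1.15, 0.3)
(p₂, q₂) = (-1.15, 0.3) − 0.1·(-6, -0.45) = (-0.55, 0.345)
(p₃, q₃) = (-0.55, 0.345) − 0.1·(-2.265, 1.8) = (-0.3235, 0.165)
(p₄, q₄) = (-0.3235, 0.165) − 0.1·(-1.446, 0.6795) = (-0.1789, 0.09705)
(p₅, q₅) = (-0.1789, 0.09705) − 0.1·(-0.78225, 0.4338) = (-0.100675, 0.05367)
q = 0.05367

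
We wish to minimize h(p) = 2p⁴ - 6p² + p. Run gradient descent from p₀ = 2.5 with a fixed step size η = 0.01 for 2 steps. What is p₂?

h′(p) = 8p³ - 12p + 1
Step 1: h′(2.5) = 96; p₁ = 2.5 − 0.01·96 = 1.54
Step 2: h′(1.54) = 11.738112; p₂ = 1.54 − 0.01·11.738112 = 1.42261888

1.42261888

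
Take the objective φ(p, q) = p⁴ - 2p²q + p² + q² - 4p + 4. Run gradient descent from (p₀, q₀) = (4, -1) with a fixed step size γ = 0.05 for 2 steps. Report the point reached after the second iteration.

(178.2464, 10.234)

∇φ = (4p³ - 4pq + 2p - 4, -2p² + 2q)
Step 1: at (4, -1), ∇φ = (276, -34) → (4, -1) − 0.05·(276, -34) = (-9.8, 0.7)
Step 2: at (-9.8, 0.7), ∇φ = (-3760.928, -190.68) → (-9.8, 0.7) − 0.05·(-3760.928, -190.68) = (178.2464, 10.234)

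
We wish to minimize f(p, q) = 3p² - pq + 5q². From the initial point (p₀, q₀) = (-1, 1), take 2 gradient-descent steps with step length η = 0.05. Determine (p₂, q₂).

∇f = (6p - q, -p + 10q)
(p₁, q₁) = (-1, 1) − 0.05·(-7, 11) = (-0.65, 0.45)
(p₂, q₂) = (-0.65, 0.45) − 0.05·(-4.35, 5.15) = (-0.4325, 0.1925)

(-0.4325, 0.1925)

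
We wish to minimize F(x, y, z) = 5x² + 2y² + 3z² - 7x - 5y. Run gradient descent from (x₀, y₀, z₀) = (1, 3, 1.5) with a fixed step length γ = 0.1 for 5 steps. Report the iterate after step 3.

(0.7, 1.628, 0.096)

∇F = (10x - 7, 4y - 5, 6z)
Step 1: at (1, 3, 1.5), ∇F = (3, 7, 9) → (1, 3, 1.5) − 0.1·(3, 7, 9) = (0.7, 2.3, 0.6)
Step 2: at (0.7, 2.3, 0.6), ∇F = (0, 4.2, 3.6) → (0.7, 2.3, 0.6) − 0.1·(0, 4.2, 3.6) = (0.7, 1.88, 0.24)
Step 3: at (0.7, 1.88, 0.24), ∇F = (0, 2.52, 1.44) → (0.7, 1.88, 0.24) − 0.1·(0, 2.52, 1.44) = (0.7, 1.628, 0.096)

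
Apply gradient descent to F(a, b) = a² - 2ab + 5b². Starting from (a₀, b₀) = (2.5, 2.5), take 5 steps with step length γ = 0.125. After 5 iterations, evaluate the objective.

0.830078125

∇F = (2a - 2b, -2a + 10b)
(a₁, b₁) = (2.5, 2.5) − 0.125·(0, 20) = (2.5, 0)
(a₂, b₂) = (2.5, 0) − 0.125·(5, -5) = (1.875, 0.625)
(a₃, b₃) = (1.875, 0.625) − 0.125·(2.5, 2.5) = (1.5625, 0.3125)
(a₄, b₄) = (1.5625, 0.3125) − 0.125·(2.5, 0) = (1.25, 0.3125)
(a₅, b₅) = (1.25, 0.3125) − 0.125·(1.875, 0.625) = (1.015625, 0.234375)
F(1.015625, 0.234375) = 0.830078125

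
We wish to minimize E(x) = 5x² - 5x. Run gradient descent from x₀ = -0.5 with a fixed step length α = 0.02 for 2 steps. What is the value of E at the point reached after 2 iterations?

0.798

E′(x) = 10x - 5
Step 1: E′(-0.5) = -10; x₁ = -0.5 − 0.02·(-10) = -0.3
Step 2: E′(-0.3) = -8; x₂ = -0.3 − 0.02·(-8) = -0.14
E(-0.14) = 0.798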